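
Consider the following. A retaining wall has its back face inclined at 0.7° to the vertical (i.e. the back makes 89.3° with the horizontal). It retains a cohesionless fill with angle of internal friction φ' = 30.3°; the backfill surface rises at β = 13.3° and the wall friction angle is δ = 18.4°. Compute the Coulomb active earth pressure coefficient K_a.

K_a = sin²(α+φ) / [sin²α · sin(α−δ) · (1 + √{sin(φ+δ)sin(φ−β) / (sin(α−δ)sin(α+β))})²].
With α = 89.3°, φ = 30.3°, δ = 18.4°, β = 13.3°: K_a = 0.3614.

0.361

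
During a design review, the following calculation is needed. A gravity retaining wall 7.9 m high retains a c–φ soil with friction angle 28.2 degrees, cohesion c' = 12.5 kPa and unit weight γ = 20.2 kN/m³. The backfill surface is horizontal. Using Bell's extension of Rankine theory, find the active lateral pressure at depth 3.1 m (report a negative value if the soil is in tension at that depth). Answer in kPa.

7.47 kPa

K_a = (1 − sin φ)/(1 + sin φ) = 0.3582.
σ_a = K_a γ z − 2c√K_a = 0.3582×20.2×3.1 − 2×12.5×0.5985 = 7.468 kPa.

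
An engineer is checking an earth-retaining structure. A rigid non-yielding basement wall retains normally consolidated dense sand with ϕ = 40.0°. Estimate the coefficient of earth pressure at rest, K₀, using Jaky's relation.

0.357

K₀ = 1 − sin φ' = 1 − sin 40.0° = 0.3572.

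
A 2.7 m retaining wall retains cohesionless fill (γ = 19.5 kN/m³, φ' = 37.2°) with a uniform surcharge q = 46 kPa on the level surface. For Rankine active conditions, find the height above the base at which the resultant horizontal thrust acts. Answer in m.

K_a = 0.2464.
Triangular part P₁ = ½K_aγH² = 17.51 at H/3 = 0.9000 m; rectangular part P₂ = K_a q H = 30.61 at H/2 = 1.350 m.
ȳ = (P₁·0.9000 + P₂·1.350)/(P₁+P₂) = 1.186 m.

1.19 m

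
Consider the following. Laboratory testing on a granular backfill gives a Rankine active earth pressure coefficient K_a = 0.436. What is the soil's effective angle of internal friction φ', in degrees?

K_a = tan²(45° − φ/2) ⇒ 45° − φ/2 = arctan(√0.436) = 33.44°.
φ = 2(45° − 33.44°) = 23.13°.

23.1°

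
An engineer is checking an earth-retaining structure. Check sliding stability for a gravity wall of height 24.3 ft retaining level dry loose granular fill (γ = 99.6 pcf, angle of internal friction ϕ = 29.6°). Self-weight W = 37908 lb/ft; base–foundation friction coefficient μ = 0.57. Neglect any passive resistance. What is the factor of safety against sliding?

2.17

K_a = tan²(45° − 29.6°/2) = 0.3387.
P_a = ½K_aγH² = 0.5×0.3387×99.6×24.3² = 9961 lb/ft, acting at H/3 = 8.100 ft above the base.
FS_sliding = μW / P_a = 0.57×37908 / 9961 = 2.169.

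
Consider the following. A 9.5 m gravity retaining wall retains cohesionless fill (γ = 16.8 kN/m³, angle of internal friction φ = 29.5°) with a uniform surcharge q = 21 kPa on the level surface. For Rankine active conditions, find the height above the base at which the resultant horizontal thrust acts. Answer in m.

3.50 m

K_a = 0.3401.
Triangular part P₁ = ½K_aγH² = 257.8 at H/3 = 3.167 m; rectangular part P₂ = K_a q H = 67.85 at H/2 = 4.750 m.
ȳ = (P₁·3.167 + P₂·4.750)/(P₁+P₂) = 3.497 m.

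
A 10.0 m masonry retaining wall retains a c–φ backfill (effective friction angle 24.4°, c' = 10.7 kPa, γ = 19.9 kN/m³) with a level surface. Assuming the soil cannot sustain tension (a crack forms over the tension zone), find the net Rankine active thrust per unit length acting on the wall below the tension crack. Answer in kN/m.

287 kN/m

K_a = 0.4153; √K_a = 0.6445.
Tension-crack depth z_c = 2c/(γ√K_a) = 2×10.7/(19.9×0.6445) = 1.669 m.
σ_a at base = K_a γ H − 2c√K_a = 0.4153×19.9×10.0 − 2×10.7×0.6445 = 68.86 kPa.
P_a = ½ × 68.86 × (H − z_c) = 0.5×68.86×8.331 = 286.8 kN/m.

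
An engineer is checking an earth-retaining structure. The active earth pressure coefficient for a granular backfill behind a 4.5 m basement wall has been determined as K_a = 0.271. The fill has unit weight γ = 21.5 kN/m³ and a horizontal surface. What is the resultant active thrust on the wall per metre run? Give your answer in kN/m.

P = ½ K_a γ H² = 0.5 × 0.271 × 21.5 × 4.5² = 58.99 kN/m.

59.0 kN/m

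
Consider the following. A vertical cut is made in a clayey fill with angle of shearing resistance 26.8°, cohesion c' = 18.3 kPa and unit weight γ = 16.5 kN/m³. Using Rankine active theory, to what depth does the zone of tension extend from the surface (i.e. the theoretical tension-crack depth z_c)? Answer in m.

3.61 m

K_a = tan²(45° − 26.8°/2) = 0.3785; √K_a = 0.6152.
The active pressure is zero where K_a γ z = 2c√K_a, so z_c = 2c/(γ√K_a) = 2×18.3/(16.5×0.6152) = 3.606 m.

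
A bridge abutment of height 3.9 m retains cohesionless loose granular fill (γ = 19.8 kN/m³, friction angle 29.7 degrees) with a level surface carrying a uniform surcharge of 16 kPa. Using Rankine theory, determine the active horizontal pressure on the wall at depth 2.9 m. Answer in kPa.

24.8 kPa

K_a = (1 − sin φ)/(1 + sin φ) = 0.3374.
σ_v = γz + q = 19.8 × 2.9 + 16 = 73.42 kPa.
σ_h = K_a σ_v = 0.3374 × 73.42 = 24.77 kPa.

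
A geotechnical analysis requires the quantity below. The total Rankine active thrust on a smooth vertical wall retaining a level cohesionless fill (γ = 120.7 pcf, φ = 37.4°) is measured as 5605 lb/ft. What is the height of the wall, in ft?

19.5 ft

K_a = 0.2443. P_a = ½ K_a γ H² ⇒ H = √(2P_a/(K_a γ)).
H = √(2×5605/(0.2443×120.7)) = 19.50 ft.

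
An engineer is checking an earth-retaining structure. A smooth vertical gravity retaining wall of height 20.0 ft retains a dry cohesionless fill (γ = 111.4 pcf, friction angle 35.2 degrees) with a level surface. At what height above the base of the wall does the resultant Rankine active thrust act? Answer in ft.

K_a = 0.2687.
The pressure distribution is triangular, so the resultant acts at H/3 above the base = 20.0/3 = 6.667 ft.

6.67 ft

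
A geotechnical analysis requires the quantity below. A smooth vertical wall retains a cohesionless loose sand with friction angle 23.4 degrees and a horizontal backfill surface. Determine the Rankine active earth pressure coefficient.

K_a = (1 − sin φ)/(1 + sin φ) = (1 − sin 23.4°)/(1 + sin 23.4°) = 0.4315.

0.431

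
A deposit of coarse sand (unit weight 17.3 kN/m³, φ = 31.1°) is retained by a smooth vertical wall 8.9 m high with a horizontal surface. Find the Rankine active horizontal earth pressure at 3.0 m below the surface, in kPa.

16.5 kPa

K_a = (1 − sin φ)/(1 + sin φ) = 0.3188.
σ_h = K_a γ z = 0.3188 × 17.3 × 3.0 = 16.55 kPa.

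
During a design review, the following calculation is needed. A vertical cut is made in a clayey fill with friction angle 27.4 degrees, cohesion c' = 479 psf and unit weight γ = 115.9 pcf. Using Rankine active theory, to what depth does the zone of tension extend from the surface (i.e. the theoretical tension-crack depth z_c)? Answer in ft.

K_a = tan²(45° − 27.4°/2) = 0.3697; √K_a = 0.6080.
The active pressure is zero where K_a γ z = 2c√K_a, so z_c = 2c/(γ√K_a) = 2×479/(115.9×0.6080) = 13.59 ft.

13.6 ft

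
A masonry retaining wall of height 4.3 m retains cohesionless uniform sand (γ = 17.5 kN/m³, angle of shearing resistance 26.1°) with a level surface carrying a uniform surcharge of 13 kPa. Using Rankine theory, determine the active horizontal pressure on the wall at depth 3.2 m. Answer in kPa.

K_a = (1 − sin φ)/(1 + sin φ) = 0.3889.
σ_v = γz + q = 17.5 × 3.2 + 13 = 69.00 kPa.
σ_h = K_a σ_v = 0.3889 × 69.00 = 26.84 kPa.

26.8 kPa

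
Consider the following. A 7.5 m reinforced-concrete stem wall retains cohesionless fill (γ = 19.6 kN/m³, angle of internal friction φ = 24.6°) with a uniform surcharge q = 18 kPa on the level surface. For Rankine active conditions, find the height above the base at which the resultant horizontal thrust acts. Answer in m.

K_a = 0.4121.
Triangular part P₁ = ½K_aγH² = 227.2 at H/3 = 2.500 m; rectangular part P₂ = K_a q H = 55.64 at H/2 = 3.750 m.
ȳ = (P₁·2.500 + P₂·3.750)/(P₁+P₂) = 2.746 m.

2.75 m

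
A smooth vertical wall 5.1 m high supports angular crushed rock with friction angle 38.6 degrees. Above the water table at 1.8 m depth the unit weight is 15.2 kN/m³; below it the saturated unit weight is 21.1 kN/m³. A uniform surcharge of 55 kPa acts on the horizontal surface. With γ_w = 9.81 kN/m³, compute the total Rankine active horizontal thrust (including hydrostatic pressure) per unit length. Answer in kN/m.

159 kN/m

K_a = tan²(45° − φ/2) = 0.2316.
γ' = 21.1 − 9.81 = 11.29 kN/m³. h₂ = H − d_w = 3.3 m.
σ'_h: at surface K_a·q = 12.74; at WT K_a(q+γd_w) = 19.08; at base K_a(q+γd_w+γ'h₂) = 27.71 kPa.
P₁ = ½(12.74+19.08)×1.8 = 28.63; P₂ = ½(19.08+27.71)×3.3 = 77.19; P_w = ½γ_w h₂² = 53.42.
Total = 28.63+77.19+53.42 = 159.2 kN/m.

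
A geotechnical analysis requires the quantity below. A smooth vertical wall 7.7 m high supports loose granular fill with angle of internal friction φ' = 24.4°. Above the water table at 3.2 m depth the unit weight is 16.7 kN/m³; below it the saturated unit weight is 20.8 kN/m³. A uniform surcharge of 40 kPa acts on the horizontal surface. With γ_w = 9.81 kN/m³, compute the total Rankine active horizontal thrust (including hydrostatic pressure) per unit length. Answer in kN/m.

K_a = tan²(45° − φ/2) = 0.4153.
γ' = 20.8 − 9.81 = 10.99 kN/m³. h₂ = H − d_w = 4.5 m.
σ'_h: at surface K_a·q = 16.61; at WT K_a(q+γd_w) = 38.81; at base K_a(q+γd_w+γ'h₂) = 59.35 kPa.
P₁ = ½(16.61+38.81)×3.2 = 88.67; P₂ = ½(38.81+59.35)×4.5 = 220.8; P_w = ½γ_w h₂² = 99.33.
Total = 88.67+220.8+99.33 = 408.8 kN/m.

409 kN/m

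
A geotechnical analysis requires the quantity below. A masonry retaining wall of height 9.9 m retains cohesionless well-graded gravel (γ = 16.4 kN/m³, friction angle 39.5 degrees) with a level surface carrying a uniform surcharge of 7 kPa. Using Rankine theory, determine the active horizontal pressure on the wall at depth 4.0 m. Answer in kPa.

K_a = (1 − sin φ)/(1 + sin φ) = 0.2224.
σ_v = γz + q = 16.4 × 4.0 + 7 = 72.60 kPa.
σ_h = K_a σ_v = 0.2224 × 72.60 = 16.15 kPa.

16.1 kPa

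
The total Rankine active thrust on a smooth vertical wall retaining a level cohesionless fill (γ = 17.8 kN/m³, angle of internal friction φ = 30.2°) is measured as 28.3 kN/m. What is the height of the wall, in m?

K_a = 0.3307. P_a = ½ K_a γ H² ⇒ H = √(2P_a/(K_a γ)).
H = √(2×28.3/(0.3307×17.8)) = 3.101 m.

3.10 m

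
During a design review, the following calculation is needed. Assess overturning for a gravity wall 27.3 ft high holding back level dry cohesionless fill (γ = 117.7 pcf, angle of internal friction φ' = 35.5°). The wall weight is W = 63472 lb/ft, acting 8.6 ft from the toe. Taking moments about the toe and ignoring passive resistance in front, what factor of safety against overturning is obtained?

K_a = tan²(45° − 35.5°/2) = 0.2653.
P_a = ½K_aγH² = 0.5×0.2653×117.7×27.3² = 11630 lb/ft, acting at H/3 = 9.100 ft above the base.
Overturning moment M_o = P_a × H/3 = 11630 × 9.100 = 105900.
Resisting moment M_r = W × 8.6 = 63472 × 8.6 = 545900.
FS_overturning = M_r/M_o = 545900/105900 = 5.156.

5.16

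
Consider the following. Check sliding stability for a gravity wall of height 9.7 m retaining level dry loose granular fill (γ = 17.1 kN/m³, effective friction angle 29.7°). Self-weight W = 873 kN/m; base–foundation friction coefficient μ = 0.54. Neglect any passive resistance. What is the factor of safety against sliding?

K_a = tan²(45° − 29.7°/2) = 0.3374.
P_a = ½K_aγH² = 0.5×0.3374×17.1×9.7² = 271.4 kN/m, acting at H/3 = 3.233 m above the base.
FS_sliding = μW / P_a = 0.54×873 / 271.4 = 1.737.

1.74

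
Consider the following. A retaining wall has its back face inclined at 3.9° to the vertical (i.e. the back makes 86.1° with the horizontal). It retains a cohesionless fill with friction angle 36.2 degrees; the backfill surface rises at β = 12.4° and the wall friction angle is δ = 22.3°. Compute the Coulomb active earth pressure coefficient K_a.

K_a = sin²(α+φ) / [sin²α · sin(α−δ) · (1 + √{sin(φ+δ)sin(φ−β) / (sin(α−δ)sin(α+β))})²].
With α = 86.1°, φ = 36.2°, δ = 22.3°, β = 12.4°: K_a = 0.3038.

0.304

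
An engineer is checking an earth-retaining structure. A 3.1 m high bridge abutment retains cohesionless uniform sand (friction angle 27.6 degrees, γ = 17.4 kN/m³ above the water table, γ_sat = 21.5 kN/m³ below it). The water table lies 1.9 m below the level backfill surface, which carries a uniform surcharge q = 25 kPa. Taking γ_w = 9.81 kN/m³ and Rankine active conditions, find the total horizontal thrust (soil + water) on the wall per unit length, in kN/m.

K_a = tan²(45° − φ/2) = 0.3668.
γ' = 21.5 − 9.81 = 11.69 kN/m³. h₂ = H − d_w = 1.2 m.
σ'_h: at surface K_a·q = 9.169; at WT K_a(q+γd_w) = 21.30; at base K_a(q+γd_w+γ'h₂) = 26.44 kPa.
P₁ = ½(9.169+21.30)×1.9 = 28.94; P₂ = ½(21.30+26.44)×1.2 = 28.64; P_w = ½γ_w h₂² = 7.063.
Total = 28.94+28.64+7.063 = 64.65 kN/m.

64.6 kN/m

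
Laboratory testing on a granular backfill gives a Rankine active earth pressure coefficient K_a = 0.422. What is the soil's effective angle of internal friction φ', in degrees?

K_a = tan²(45° − φ/2) ⇒ 45° − φ/2 = arctan(√0.422) = 33.01°.
φ = 2(45° − 33.01°) = 23.98°.

24.0°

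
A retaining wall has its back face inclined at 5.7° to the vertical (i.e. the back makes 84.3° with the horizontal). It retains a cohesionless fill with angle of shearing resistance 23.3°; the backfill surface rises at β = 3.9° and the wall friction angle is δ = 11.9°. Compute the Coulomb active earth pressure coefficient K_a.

K_a = sin²(α+φ) / [sin²α · sin(α−δ) · (1 + √{sin(φ+δ)sin(φ−β) / (sin(α−δ)sin(α+β))})²].
With α = 84.3°, φ = 23.3°, δ = 11.9°, β = 3.9°: K_a = 0.4590.

0.459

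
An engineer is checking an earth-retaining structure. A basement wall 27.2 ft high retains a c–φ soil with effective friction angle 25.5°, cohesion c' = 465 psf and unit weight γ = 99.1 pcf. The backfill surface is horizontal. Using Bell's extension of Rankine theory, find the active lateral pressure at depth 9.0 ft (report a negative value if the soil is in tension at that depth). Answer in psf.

K_a = (1 − sin φ)/(1 + sin φ) = 0.3981.
σ_a = K_a γ z − 2c√K_a = 0.3981×99.1×9.0 − 2×465×0.6310 = -231.7 psf.

-232 psf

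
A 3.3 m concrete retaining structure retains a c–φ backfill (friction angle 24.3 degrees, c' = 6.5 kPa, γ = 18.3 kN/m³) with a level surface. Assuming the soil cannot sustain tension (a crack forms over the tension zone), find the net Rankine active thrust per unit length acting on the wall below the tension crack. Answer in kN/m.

K_a = 0.4169; √K_a = 0.6457.
Tension-crack depth z_c = 2c/(γ√K_a) = 2×6.5/(18.3×0.6457) = 1.100 m.
σ_a at base = K_a γ H − 2c√K_a = 0.4169×18.3×3.3 − 2×6.5×0.6457 = 16.78 kPa.
P_a = ½ × 16.78 × (H − z_c) = 0.5×16.78×2.200 = 18.46 kN/m.

18.5 kN/m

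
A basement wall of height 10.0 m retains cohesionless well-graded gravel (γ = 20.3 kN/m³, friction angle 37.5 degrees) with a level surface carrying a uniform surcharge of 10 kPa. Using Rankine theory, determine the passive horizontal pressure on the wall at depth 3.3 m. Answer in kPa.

317 kPa

K_p = (1 + sin φ)/(1 − sin φ) = 4.112.
σ_v = γz + q = 20.3 × 3.3 + 10 = 76.99 kPa.
σ_h = K_p σ_v = 4.112 × 76.99 = 316.6 kPa.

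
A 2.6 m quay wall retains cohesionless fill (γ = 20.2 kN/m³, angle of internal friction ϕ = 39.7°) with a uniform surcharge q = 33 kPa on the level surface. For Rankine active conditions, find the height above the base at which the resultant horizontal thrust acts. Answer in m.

K_a = 0.2204.
Triangular part P₁ = ½K_aγH² = 15.05 at H/3 = 0.8667 m; rectangular part P₂ = K_a q H = 18.91 at H/2 = 1.300 m.
ȳ = (P₁·0.8667 + P₂·1.300)/(P₁+P₂) = 1.108 m.

1.11 m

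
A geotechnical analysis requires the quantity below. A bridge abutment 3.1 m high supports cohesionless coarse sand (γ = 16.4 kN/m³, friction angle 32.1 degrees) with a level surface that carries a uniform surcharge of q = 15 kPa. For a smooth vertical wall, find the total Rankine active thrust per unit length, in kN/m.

K_a = tan²(45° − φ/2) = 0.3060.
Soil triangle: ½ K_a γ H² = 0.5×0.3060×16.4×3.1² = 24.11 kN/m.
Surcharge rectangle: K_a q H = 0.3060×15×3.1 = 14.23 kN/m.
Total = 24.11 + 14.23 = 38.34 kN/m.

38.3 kN/m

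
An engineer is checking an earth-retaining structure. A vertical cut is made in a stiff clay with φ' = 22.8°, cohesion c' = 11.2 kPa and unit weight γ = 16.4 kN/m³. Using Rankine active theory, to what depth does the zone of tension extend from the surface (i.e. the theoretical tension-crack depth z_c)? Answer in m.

K_a = tan²(45° − 22.8°/2) = 0.4414; √K_a = 0.6644.
The active pressure is zero where K_a γ z = 2c√K_a, so z_c = 2c/(γ√K_a) = 2×11.2/(16.4×0.6644) = 2.056 m.

2.06 m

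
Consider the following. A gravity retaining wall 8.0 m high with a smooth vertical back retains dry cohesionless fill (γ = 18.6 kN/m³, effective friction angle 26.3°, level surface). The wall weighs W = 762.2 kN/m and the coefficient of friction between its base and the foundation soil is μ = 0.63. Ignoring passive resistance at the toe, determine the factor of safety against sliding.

2.09

K_a = tan²(45° − 26.3°/2) = 0.3859.
P_a = ½K_aγH² = 0.5×0.3859×18.6×8.0² = 229.7 kN/m, acting at H/3 = 2.667 m above the base.
FS_sliding = μW / P_a = 0.63×762.2 / 229.7 = 2.090.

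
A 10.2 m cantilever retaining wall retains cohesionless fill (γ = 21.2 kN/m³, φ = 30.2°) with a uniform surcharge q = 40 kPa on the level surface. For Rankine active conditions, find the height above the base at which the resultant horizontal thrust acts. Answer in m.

K_a = 0.3307.
Triangular part P₁ = ½K_aγH² = 364.7 at H/3 = 3.400 m; rectangular part P₂ = K_a q H = 134.9 at H/2 = 5.100 m.
ȳ = (P₁·3.400 + P₂·5.100)/(P₁+P₂) = 3.859 m.

3.86 m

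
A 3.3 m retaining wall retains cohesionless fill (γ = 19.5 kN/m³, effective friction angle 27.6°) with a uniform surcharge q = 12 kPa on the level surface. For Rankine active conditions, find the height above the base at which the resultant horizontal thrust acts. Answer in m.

K_a = 0.3668.
Triangular part P₁ = ½K_aγH² = 38.94 at H/3 = 1.100 m; rectangular part P₂ = K_a q H = 14.52 at H/2 = 1.650 m.
ȳ = (P₁·1.100 + P₂·1.650)/(P₁+P₂) = 1.249 m.

1.25 m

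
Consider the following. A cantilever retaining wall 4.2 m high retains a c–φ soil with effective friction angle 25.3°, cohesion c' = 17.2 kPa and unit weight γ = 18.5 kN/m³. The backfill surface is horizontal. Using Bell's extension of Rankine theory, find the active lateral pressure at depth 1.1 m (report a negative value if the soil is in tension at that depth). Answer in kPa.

K_a = (1 − sin φ)/(1 + sin φ) = 0.4012.
σ_a = K_a γ z − 2c√K_a = 0.4012×18.5×1.1 − 2×17.2×0.6334 = -13.62 kPa.

-13.6 kPa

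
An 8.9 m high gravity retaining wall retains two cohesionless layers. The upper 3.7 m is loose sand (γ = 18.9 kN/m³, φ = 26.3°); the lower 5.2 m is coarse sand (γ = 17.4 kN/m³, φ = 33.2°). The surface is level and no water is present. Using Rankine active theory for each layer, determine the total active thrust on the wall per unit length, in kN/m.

225 kN/m

K_a1 = tan²(45°−26.3°/2) = 0.3859; K_a2 = tan²(45°−33.2°/2) = 0.2924.
Layer 1: σ at base = K_a1 γ₁ h₁ = 26.99 kPa; P₁ = ½×26.99×3.7 = 49.93.
Layer 2: σ_v at top = γ₁h₁ = 69.93; σ_h top = K_a2×69.93 = 20.44; σ_h base = K_a2×(69.93+17.4×5.2) = 46.90.
P₂ = ½(20.44+46.90)×5.2 = 175.1. Total P_a = 49.93+175.1 = 225.0 kN/m.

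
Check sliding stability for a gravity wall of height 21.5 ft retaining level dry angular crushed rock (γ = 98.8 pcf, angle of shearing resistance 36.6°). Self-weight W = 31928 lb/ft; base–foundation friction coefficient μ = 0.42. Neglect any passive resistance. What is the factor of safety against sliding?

2.32

K_a = tan²(45° − 36.6°/2) = 0.2530.
P_a = ½K_aγH² = 0.5×0.2530×98.8×21.5² = 5776 lb/ft, acting at H/3 = 7.167 ft above the base.
FS_sliding = μW / P_a = 0.42×31928 / 5776 = 2.322.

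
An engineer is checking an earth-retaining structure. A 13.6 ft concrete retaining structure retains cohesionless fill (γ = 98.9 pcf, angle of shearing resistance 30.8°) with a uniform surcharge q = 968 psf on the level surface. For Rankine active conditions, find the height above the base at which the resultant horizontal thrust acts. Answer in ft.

5.87 ft

K_a = 0.3227.
Triangular part P₁ = ½K_aγH² = 2952 at H/3 = 4.533 ft; rectangular part P₂ = K_a q H = 4248 at H/2 = 6.800 ft.
ȳ = (P₁·4.533 + P₂·6.800)/(P₁+P₂) = 5.871 ft.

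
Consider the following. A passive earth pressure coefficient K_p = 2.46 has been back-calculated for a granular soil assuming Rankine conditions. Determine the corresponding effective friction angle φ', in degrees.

25.0°

K_p = (1+sin φ)/(1−sin φ) ⇒ sin φ = (K_p − 1)/(K_p + 1) = 0.4220.
φ = arcsin(0.4220) = 24.96°.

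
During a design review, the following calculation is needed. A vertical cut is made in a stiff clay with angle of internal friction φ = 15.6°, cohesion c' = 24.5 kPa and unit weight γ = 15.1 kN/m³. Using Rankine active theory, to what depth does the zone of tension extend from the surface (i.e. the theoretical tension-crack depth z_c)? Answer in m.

K_a = tan²(45° − 15.6°/2) = 0.5761; √K_a = 0.7590.
The active pressure is zero where K_a γ z = 2c√K_a, so z_c = 2c/(γ√K_a) = 2×24.5/(15.1×0.7590) = 4.275 m.

4.28 m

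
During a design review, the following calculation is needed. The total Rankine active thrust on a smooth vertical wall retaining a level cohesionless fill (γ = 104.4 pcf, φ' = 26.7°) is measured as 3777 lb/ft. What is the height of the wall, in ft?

13.8 ft

K_a = 0.3800. P_a = ½ K_a γ H² ⇒ H = √(2P_a/(K_a γ)).
H = √(2×3777/(0.3800×104.4)) = 13.80 ft.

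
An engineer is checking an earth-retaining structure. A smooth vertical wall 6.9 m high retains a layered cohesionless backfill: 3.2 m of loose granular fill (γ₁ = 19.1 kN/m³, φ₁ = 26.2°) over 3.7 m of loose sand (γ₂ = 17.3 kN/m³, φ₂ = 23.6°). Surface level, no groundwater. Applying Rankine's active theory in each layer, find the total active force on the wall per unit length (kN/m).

K_a1 = tan²(45°−26.2°/2) = 0.3874; K_a2 = tan²(45°−23.6°/2) = 0.4282.
Layer 1: σ at base = K_a1 γ₁ h₁ = 23.68 kPa; P₁ = ½×23.68×3.2 = 37.89.
Layer 2: σ_v at top = γ₁h₁ = 61.12; σ_h top = K_a2×61.12 = 26.17; σ_h base = K_a2×(61.12+17.3×3.7) = 53.58.
P₂ = ½(26.17+53.58)×3.7 = 147.5. Total P_a = 37.89+147.5 = 185.4 kN/m.

185 kN/m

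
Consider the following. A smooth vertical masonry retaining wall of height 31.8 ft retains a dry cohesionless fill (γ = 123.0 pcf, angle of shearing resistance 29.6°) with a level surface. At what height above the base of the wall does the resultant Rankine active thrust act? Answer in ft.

10.6 ft

K_a = 0.3387.
The pressure distribution is triangular, so the resultant acts at H/3 above the base = 31.8/3 = 10.60 ft.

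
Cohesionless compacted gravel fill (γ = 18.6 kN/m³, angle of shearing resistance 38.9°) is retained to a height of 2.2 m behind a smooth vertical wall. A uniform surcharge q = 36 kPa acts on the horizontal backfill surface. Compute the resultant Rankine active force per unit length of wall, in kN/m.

K_a = tan²(45° − φ/2) = 0.2285.
Soil triangle: ½ K_a γ H² = 0.5×0.2285×18.6×2.2² = 10.29 kN/m.
Surcharge rectangle: K_a q H = 0.2285×36×2.2 = 18.10 kN/m.
Total = 10.29 + 18.10 = 28.39 kN/m.

28.4 kN/m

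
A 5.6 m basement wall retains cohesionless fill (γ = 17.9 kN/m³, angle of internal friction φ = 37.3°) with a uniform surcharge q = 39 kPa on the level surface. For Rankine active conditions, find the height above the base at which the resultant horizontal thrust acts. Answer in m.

K_a = 0.2453.
Triangular part P₁ = ½K_aγH² = 68.86 at H/3 = 1.867 m; rectangular part P₂ = K_a q H = 53.58 at H/2 = 2.800 m.
ȳ = (P₁·1.867 + P₂·2.800)/(P₁+P₂) = 2.275 m.

2.28 m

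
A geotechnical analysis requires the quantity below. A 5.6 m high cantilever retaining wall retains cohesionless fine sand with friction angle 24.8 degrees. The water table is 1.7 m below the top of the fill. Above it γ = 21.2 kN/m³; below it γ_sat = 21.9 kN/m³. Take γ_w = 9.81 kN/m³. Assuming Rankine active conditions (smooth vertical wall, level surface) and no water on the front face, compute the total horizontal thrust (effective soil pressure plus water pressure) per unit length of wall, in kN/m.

182 kN/m

K_a = tan²(45° − φ/2) = 0.4090.
γ' = 21.9 − 9.81 = 12.09 kN/m³. Depth below WT = 3.9 m.
σ'_h at WT = K_a γ d_w = 14.74 kPa; at base = 14.74 + K_a γ' × 3.9 = 34.02 kPa.
P₁ (0–1.7 m) = ½×14.74×1.7 = 12.53. P₂ (1.7–5.6 m) = ½(14.74+34.02)×3.9 = 95.09.
P_w = ½ γ_w h₂² = 0.5×9.81×3.9² = 74.61. Total = 12.53+95.09+74.61 = 182.2 kN/m.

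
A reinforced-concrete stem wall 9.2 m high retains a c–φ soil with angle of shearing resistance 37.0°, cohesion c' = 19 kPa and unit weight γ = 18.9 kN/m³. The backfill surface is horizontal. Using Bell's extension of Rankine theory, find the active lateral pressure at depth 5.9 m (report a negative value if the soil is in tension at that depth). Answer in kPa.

K_a = (1 − sin φ)/(1 + sin φ) = 0.2486.
σ_a = K_a γ z − 2c√K_a = 0.2486×18.9×5.9 − 2×19×0.4986 = 8.773 kPa.

8.77 kPa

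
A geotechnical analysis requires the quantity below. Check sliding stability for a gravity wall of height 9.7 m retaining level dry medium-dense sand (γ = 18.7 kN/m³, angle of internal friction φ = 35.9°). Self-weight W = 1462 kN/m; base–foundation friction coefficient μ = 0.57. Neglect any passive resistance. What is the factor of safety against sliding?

K_a = tan²(45° − 35.9°/2) = 0.2607.
P_a = ½K_aγH² = 0.5×0.2607×18.7×9.7² = 229.4 kN/m, acting at H/3 = 3.233 m above the base.
FS_sliding = μW / P_a = 0.57×1462 / 229.4 = 3.633.

3.63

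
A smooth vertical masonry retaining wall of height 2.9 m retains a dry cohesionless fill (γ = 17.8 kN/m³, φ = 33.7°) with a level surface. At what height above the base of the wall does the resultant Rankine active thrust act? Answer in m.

K_a = 0.2863.
The pressure distribution is triangular, so the resultant acts at H/3 above the base = 2.9/3 = 0.9667 m.

0.967 m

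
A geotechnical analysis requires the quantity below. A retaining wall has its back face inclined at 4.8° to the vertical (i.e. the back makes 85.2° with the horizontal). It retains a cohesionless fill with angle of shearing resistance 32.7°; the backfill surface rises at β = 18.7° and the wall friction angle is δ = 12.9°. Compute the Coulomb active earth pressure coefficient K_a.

K_a = sin²(α+φ) / [sin²α · sin(α−δ) · (1 + √{sin(φ+δ)sin(φ−β) / (sin(α−δ)sin(α+β))})²].
With α = 85.2°, φ = 32.7°, δ = 12.9°, β = 18.7°: K_a = 0.4024.

0.402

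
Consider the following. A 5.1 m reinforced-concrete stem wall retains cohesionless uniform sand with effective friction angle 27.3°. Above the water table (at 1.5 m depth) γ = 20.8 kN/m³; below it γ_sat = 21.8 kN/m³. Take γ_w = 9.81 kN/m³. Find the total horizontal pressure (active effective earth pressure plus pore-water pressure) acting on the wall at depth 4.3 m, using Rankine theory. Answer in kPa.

K_a = (1 − sin φ)/(1 + sin φ) = 0.3711.
γ' = 21.8 − 9.81 = 11.99 kN/m³.
Effective vertical stress at 4.3 m: σ'_v = 20.8×1.5 + 11.99×2.80 = 64.77 kPa.
σ'_h = K_a σ'_v = 0.3711 × 64.77 = 24.04 kPa; u = γ_w × 2.80 = 27.47 kPa.
Total σ_h = 24.04 + 27.47 = 51.51 kPa.

51.5 kPa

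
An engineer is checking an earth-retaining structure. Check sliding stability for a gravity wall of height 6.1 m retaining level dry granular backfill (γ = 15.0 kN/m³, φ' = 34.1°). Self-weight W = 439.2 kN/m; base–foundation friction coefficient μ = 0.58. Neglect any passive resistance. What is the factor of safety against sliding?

K_a = tan²(45° − 34.1°/2) = 0.2815.
P_a = ½K_aγH² = 0.5×0.2815×15.0×6.1² = 78.57 kN/m, acting at H/3 = 2.033 m above the base.
FS_sliding = μW / P_a = 0.58×439.2 / 78.57 = 3.242.

3.24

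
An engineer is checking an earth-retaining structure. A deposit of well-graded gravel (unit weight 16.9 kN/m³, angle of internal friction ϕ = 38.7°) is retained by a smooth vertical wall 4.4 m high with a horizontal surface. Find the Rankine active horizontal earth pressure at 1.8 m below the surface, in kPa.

7.01 kPa

K_a = (1 − sin φ)/(1 + sin φ) = 0.2306.
σ_h = K_a γ z = 0.2306 × 16.9 × 1.8 = 7.014 kPa.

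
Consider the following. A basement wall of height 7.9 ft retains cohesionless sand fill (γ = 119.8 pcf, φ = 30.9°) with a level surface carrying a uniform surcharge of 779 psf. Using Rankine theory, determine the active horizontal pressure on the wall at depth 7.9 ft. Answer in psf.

555 psf

K_a = (1 − sin φ)/(1 + sin φ) = 0.3214.
σ_v = γz + q = 119.8 × 7.9 + 779 = 1725 psf.
σ_h = K_a σ_v = 0.3214 × 1725 = 554.6 psf.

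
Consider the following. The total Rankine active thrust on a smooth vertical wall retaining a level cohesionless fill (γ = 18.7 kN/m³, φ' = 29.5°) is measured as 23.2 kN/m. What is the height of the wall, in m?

2.70 m

K_a = 0.3401. P_a = ½ K_a γ H² ⇒ H = √(2P_a/(K_a γ)).
H = √(2×23.2/(0.3401×18.7)) = 2.701 m.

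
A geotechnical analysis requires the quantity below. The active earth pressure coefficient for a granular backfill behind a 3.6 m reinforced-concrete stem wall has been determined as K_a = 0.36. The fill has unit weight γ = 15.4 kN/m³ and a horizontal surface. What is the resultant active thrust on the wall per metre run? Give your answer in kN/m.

35.9 kN/m

P = ½ K_a γ H² = 0.5 × 0.36 × 15.4 × 3.6² = 35.93 kN/m.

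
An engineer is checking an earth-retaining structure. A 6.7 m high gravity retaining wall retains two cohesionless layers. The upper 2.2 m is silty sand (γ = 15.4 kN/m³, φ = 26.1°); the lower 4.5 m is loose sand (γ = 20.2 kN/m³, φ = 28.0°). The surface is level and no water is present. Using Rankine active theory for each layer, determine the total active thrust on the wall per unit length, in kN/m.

K_a1 = tan²(45°−26.1°/2) = 0.3889; K_a2 = tan²(45°−28.0°/2) = 0.3610.
Layer 1: σ at base = K_a1 γ₁ h₁ = 13.18 kPa; P₁ = ½×13.18×2.2 = 14.50.
Layer 2: σ_v at top = γ₁h₁ = 33.88; σ_h top = K_a2×33.88 = 12.23; σ_h base = K_a2×(33.88+20.2×4.5) = 45.05.
P₂ = ½(12.23+45.05)×4.5 = 128.9. Total P_a = 14.50+128.9 = 143.4 kN/m.

143 kN/m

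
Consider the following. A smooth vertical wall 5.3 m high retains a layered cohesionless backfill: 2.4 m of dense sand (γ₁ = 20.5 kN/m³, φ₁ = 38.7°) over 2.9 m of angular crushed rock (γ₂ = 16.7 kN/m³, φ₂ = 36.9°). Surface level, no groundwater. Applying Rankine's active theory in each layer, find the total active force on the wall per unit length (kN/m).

66.8 kN/m

K_a1 = tan²(45°−38.7°/2) = 0.2306; K_a2 = tan²(45°−36.9°/2) = 0.2497.
Layer 1: σ at base = K_a1 γ₁ h₁ = 11.34 kPa; P₁ = ½×11.34×2.4 = 13.61.
Layer 2: σ_v at top = γ₁h₁ = 49.20; σ_h top = K_a2×49.20 = 12.28; σ_h base = K_a2×(49.20+16.7×2.9) = 24.38.
P₂ = ½(12.28+24.38)×2.9 = 53.16. Total P_a = 13.61+53.16 = 66.77 kN/m.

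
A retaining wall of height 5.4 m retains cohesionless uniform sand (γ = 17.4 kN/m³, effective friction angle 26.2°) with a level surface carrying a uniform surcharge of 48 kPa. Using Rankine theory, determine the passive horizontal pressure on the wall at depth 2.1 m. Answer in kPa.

218 kPa

K_p = (1 + sin φ)/(1 − sin φ) = 2.581.
σ_v = γz + q = 17.4 × 2.1 + 48 = 84.54 kPa.
σ_h = K_p σ_v = 2.581 × 84.54 = 218.2 kPa.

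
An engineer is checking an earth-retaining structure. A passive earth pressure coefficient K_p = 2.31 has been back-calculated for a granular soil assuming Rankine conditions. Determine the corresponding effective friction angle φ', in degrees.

23.3°

K_p = (1+sin φ)/(1−sin φ) ⇒ sin φ = (K_p − 1)/(K_p + 1) = 0.3958.
φ = arcsin(0.3958) = 23.31°.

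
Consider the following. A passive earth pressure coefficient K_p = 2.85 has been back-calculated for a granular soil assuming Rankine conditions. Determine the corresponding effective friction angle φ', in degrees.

K_p = (1+sin φ)/(1−sin φ) ⇒ sin φ = (K_p − 1)/(K_p + 1) = 0.4805.
φ = arcsin(0.4805) = 28.72°.

28.7°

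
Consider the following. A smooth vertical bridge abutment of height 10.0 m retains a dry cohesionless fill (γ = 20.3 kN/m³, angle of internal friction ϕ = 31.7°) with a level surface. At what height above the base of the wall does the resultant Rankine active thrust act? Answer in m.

3.33 m

K_a = 0.3111.
The pressure distribution is triangular, so the resultant acts at H/3 above the base = 10.0/3 = 3.333 m.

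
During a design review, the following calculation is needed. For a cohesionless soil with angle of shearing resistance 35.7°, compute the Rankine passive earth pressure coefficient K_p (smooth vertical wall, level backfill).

K_p = (1 + sin φ)/(1 − sin φ) = tan²(45° + 35.7°/2) = 3.802.

3.80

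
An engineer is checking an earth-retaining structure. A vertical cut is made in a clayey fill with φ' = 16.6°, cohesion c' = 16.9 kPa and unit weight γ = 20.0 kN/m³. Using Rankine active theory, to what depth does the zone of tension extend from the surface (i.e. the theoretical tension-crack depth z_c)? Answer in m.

2.27 m

K_a = tan²(45° − 16.6°/2) = 0.5556; √K_a = 0.7454.
The active pressure is zero where K_a γ z = 2c√K_a, so z_c = 2c/(γ√K_a) = 2×16.9/(20.0×0.7454) = 2.267 m.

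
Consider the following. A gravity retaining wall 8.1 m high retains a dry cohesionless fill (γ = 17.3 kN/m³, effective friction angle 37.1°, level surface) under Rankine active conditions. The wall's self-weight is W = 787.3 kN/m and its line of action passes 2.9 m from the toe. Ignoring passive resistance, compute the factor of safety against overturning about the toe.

K_a = tan²(45° − 37.1°/2) = 0.2475.
P_a = ½K_aγH² = 0.5×0.2475×17.3×8.1² = 140.5 kN/m, acting at H/3 = 2.700 m above the base.
Overturning moment M_o = P_a × H/3 = 140.5 × 2.700 = 379.2.
Resisting moment M_r = W × 2.9 = 787.3 × 2.9 = 2283.
FS_overturning = M_r/M_o = 2283/379.2 = 6.020.

6.02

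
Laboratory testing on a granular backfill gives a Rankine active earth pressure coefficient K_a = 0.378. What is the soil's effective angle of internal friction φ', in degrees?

K_a = tan²(45° − φ/2) ⇒ 45° − φ/2 = arctan(√0.378) = 31.58°.
φ = 2(45° − 31.58°) = 26.83°.

26.8°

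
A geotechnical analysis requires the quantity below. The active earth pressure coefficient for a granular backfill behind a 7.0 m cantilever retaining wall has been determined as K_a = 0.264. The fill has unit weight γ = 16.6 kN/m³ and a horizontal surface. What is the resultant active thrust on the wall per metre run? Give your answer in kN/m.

P = ½ K_a γ H² = 0.5 × 0.264 × 16.6 × 7.0² = 107.4 kN/m.

107 kN/m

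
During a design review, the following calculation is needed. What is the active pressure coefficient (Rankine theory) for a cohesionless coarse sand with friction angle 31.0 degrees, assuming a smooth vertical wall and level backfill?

0.320

K_a = tan²(45° − φ/2) = tan²(29.50°) = 0.3201.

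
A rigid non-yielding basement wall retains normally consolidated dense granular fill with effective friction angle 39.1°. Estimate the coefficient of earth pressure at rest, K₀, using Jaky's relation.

K₀ = 1 − sin φ' = 1 − sin 39.1° = 0.3693.

0.369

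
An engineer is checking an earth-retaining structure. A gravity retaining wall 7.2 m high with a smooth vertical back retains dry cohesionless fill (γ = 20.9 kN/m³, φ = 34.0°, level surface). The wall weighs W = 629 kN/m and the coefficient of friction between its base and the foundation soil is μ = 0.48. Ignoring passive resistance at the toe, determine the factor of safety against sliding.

K_a = tan²(45° − 34.0°/2) = 0.2827.
P_a = ½K_aγH² = 0.5×0.2827×20.9×7.2² = 153.2 kN/m, acting at H/3 = 2.400 m above the base.
FS_sliding = μW / P_a = 0.48×629 / 153.2 = 1.971.

1.97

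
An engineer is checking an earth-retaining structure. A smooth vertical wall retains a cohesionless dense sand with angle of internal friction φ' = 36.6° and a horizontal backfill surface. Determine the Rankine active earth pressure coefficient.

0.253

K_a = tan²(45° − φ/2) = tan²(26.70°) = 0.2530.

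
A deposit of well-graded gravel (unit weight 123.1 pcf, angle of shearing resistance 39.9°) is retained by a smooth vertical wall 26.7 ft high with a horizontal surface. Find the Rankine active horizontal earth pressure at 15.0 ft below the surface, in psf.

403 psf

K_a = (1 − sin φ)/(1 + sin φ) = 0.2184.
σ_h = K_a γ z = 0.2184 × 123.1 × 15.0 = 403.3 psf.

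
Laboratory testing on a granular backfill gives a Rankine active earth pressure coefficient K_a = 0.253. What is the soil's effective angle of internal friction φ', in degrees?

K_a = tan²(45° − φ/2) ⇒ 45° − φ/2 = arctan(√0.253) = 26.70°.
φ = 2(45° − 26.70°) = 36.60°.

36.6°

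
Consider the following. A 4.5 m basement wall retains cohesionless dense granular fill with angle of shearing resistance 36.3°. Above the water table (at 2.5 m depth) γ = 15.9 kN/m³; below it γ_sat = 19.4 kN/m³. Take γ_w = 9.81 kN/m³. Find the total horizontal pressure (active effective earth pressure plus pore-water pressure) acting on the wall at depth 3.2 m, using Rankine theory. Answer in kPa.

18.8 kPa

K_a = (1 − sin φ)/(1 + sin φ) = 0.2563.
γ' = 19.4 − 9.81 = 9.590 kN/m³.
Effective vertical stress at 3.2 m: σ'_v = 15.9×2.5 + 9.590×0.700 = 46.46 kPa.
σ'_h = K_a σ'_v = 0.2563 × 46.46 = 11.91 kPa; u = γ_w × 0.700 = 6.867 kPa.
Total σ_h = 11.91 + 6.867 = 18.77 kPa.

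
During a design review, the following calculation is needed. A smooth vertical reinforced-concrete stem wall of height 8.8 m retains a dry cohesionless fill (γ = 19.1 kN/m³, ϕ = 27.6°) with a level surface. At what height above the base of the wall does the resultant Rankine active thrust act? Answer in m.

2.93 m

K_a = 0.3668.
The pressure distribution is triangular, so the resultant acts at H/3 above the base = 8.8/3 = 2.933 m.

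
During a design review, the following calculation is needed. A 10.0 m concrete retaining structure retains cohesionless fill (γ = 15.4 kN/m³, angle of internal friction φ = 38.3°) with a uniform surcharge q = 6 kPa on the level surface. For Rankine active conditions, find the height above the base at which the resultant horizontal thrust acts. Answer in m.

3.45 m

K_a = 0.2347.
Triangular part P₁ = ½K_aγH² = 180.7 at H/3 = 3.333 m; rectangular part P₂ = K_a q H = 14.08 at H/2 = 5.000 m.
ȳ = (P₁·3.333 + P₂·5.000)/(P₁+P₂) = 3.454 m.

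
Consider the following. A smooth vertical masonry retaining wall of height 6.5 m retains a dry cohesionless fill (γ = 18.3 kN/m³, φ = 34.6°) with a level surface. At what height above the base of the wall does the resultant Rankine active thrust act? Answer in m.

2.17 m

K_a = 0.2756.
The pressure distribution is triangular, so the resultant acts at H/3 above the base = 6.5/3 = 2.167 m.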